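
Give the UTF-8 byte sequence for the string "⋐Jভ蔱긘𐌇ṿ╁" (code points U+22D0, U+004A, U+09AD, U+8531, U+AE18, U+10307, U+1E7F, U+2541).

E2 8B 90 4A E0 A6 AD E8 94 B1 EA B8 98 F0 90 8C 87 E1 B9 BF E2 95 81

U+22D0: 3-byte form → E2 8B 90.
U+004A: 1-byte form → 4A.
U+09AD: 3-byte form → E0 A6 AD.
U+8531: 3-byte form → E8 94 B1.
U+AE18: 3-byte form → EA B8 98.
U+10307: 4-byte form → F0 90 8C 87.
U+1E7F: 3-byte form → E1 B9 BF.
U+2541: 3-byte form → E2 95 81.
Concatenated (23 bytes): E2 8B 90 4A E0 A6 AD E8 94 B1 EA B8 98 F0 90 8C 87 E1 B9 BF E2 95 81.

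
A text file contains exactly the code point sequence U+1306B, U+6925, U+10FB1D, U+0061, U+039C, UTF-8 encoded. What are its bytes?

F0 93 81 AB E6 A4 A5 F4 8F AC 9D 61 CE 9C

U+1306B: 4-byte form → F0 93 81 AB.
U+6925: 3-byte form → E6 A4 A5.
U+10FB1D: 4-byte form → F4 8F AC 9D.
U+0061: 1-byte form → 61.
U+039C: 2-byte form → CE 9C.
Concatenated (14 bytes): F0 93 81 AB E6 A4 A5 F4 8F AC 9D 61 CE 9C.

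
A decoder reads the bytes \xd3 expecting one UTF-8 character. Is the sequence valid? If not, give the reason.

Leading byte 0xD3 = 11010011 → 2-byte form, but only 1 byte is present.

invalid (sequence truncated)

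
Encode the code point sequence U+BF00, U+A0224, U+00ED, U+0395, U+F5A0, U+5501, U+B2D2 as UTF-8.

EB BC 80 F2 A0 88 A4 C3 AD CE 95 EF 96 A0 E5 94 81 EB 8B 92

U+BF00: 3-byte form → EB BC 80.
U+A0224: 4-byte form → F2 A0 88 A4.
U+00ED: 2-byte form → C3 AD.
U+0395: 2-byte form → CE 95.
U+F5A0: 3-byte form → EF 96 A0.
U+5501: 3-byte form → E5 94 81.
U+B2D2: 3-byte form → EB 8B 92.
Concatenated (20 bytes): EB BC 80 F2 A0 88 A4 C3 AD CE 95 EF 96 A0 E5 94 81 EB 8B 92.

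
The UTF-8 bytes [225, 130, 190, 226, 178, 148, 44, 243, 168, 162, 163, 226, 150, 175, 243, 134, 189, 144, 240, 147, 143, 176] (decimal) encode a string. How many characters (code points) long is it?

Byte at offset 0: 0xE1 = 11100001 → 3-byte char (#1). Advance 3.
Byte at offset 3: 0xE2 = 11100010 → 3-byte char (#2). Advance 3.
Byte at offset 6: 0x2C = 00101100 → 1-byte char (#3). Advance 1.
Byte at offset 7: 0xF3 = 11110011 → 4-byte char (#4). Advance 4.
Byte at offset 11: 0xE2 = 11100010 → 3-byte char (#5). Advance 3.
Byte at offset 14: 0xF3 = 11110011 → 4-byte char (#6). Advance 4.
Byte at offset 18: 0xF0 = 11110000 → 4-byte char (#7). Advance 4.
Reached end at offset 22 after 7 code points.

7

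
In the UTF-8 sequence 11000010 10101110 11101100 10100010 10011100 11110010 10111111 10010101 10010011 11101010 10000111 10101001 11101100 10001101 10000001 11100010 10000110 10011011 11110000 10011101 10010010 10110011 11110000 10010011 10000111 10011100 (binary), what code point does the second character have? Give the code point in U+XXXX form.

U+C89C

Offset 0: leading byte 0xC2 = 11000010 → 2-byte char #1 = C2 AE.
Offset 2: leading byte 0xEC = 11101100 → 3-byte char #2 = EC A2 9C.
Leading byte 0xEC = 11101100 matches 1110xxxx → 3-byte sequence.
Byte 1: 0xEC = 11101100, payload 1100 (4 bits).
Byte 2: 0xA2 = 10100010 (10xxxxxx ✓), payload 100010.
Byte 3: 0x9C = 10011100 (10xxxxxx ✓), payload 011100.
Concatenate: 1100100010011100 = 0xC89C (16 bits → U+C89C).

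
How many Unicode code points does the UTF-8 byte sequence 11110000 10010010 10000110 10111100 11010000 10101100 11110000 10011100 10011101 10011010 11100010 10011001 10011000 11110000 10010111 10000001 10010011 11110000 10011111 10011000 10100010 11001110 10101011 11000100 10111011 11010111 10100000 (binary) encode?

Byte at offset 0: 0xF0 = 11110000 → 4-byte char (#1). Advance 4.
Byte at offset 4: 0xD0 = 11010000 → 2-byte char (#2). Advance 2.
Byte at offset 6: 0xF0 = 11110000 → 4-byte char (#3). Advance 4.
Byte at offset 10: 0xE2 = 11100010 → 3-byte char (#4). Advance 3.
Byte at offset 13: 0xF0 = 11110000 → 4-byte char (#5). Advance 4.
Byte at offset 17: 0xF0 = 11110000 → 4-byte char (#6). Advance 4.
Byte at offset 21: 0xCE = 11001110 → 2-byte char (#7). Advance 2.
Byte at offset 23: 0xC4 = 11000100 → 2-byte char (#8). Advance 2.
Byte at offset 25: 0xD7 = 11010111 → 2-byte char (#9). Advance 2.
Reached end at offset 27 after 9 code points.

9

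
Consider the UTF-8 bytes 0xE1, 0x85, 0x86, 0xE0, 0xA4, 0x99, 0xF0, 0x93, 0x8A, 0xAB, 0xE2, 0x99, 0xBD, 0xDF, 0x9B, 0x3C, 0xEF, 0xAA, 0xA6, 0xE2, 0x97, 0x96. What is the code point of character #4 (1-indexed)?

U+267D

Offset 0: leading byte 0xE1 = 11100001 → 3-byte char #1 = E1 85 86.
Offset 3: leading byte 0xE0 = 11100000 → 3-byte char #2 = E0 A4 99.
Offset 6: leading byte 0xF0 = 11110000 → 4-byte char #3 = F0 93 8A AB.
Offset 10: leading byte 0xE2 = 11100010 → 3-byte char #4 = E2 99 BD.
Leading byte 0xE2 = 11100010 matches 1110xxxx → 3-byte sequence.
Byte 1: 0xE2 = 11100010, payload 0010 (4 bits).
Byte 2: 0x99 = 10011001 (10xxxxxx ✓), payload 011001.
Byte 3: 0xBD = 10111101 (10xxxxxx ✓), payload 111101.
Concatenate: 0010011001111101 = 0x267D (16 bits → U+267D).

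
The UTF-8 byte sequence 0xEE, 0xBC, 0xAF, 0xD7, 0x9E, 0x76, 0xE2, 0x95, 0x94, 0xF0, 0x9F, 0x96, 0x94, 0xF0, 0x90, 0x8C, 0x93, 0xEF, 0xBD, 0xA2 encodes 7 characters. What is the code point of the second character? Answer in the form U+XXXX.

U+05DE

Offset 0: leading byte 0xEE = 11101110 → 3-byte char #1 = EE BC AF.
Offset 3: leading byte 0xD7 = 11010111 → 2-byte char #2 = D7 9E.
Leading byte 0xD7 = 11010111 matches 110xxxxx → 2-byte sequence.
Byte 1: 0xD7 = 11010111, payload 10111 (5 bits).
Byte 2: 0x9E = 10011110 (10xxxxxx ✓), payload 011110.
Concatenate: 10111011110 = 0x5DE (11 bits → U+05DE).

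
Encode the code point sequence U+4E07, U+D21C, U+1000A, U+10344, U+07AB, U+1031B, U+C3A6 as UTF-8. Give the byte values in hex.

U+4E07: 3-byte form → E4 B8 87.
U+D21C: 3-byte form → ED 88 9C.
U+1000A: 4-byte form → F0 90 80 8A.
U+10344: 4-byte form → F0 90 8D 84.
U+07AB: 2-byte form → DE AB.
U+1031B: 4-byte form → F0 90 8C 9B.
U+C3A6: 3-byte form → EC 8E A6.
Concatenated (23 bytes): E4 B8 87 ED 88 9C F0 90 80 8A F0 90 8D 84 DE AB F0 90 8C 9B EC 8E A6.

E4 B8 87 ED 88 9C F0 90 80 8A F0 90 8D 84 DE AB F0 90 8C 9B EC 8E A6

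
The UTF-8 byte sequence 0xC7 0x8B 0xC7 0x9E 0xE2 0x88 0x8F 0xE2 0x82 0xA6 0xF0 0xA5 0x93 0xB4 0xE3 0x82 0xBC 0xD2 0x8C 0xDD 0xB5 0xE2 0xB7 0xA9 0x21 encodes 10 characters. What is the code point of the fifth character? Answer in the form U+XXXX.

U+254F4

Offset 0: leading byte 0xC7 = 11000111 → 2-byte char #1 = C7 8B.
Offset 2: leading byte 0xC7 = 11000111 → 2-byte char #2 = C7 9E.
Offset 4: leading byte 0xE2 = 11100010 → 3-byte char #3 = E2 88 8F.
Offset 7: leading byte 0xE2 = 11100010 → 3-byte char #4 = E2 82 A6.
Offset 10: leading byte 0xF0 = 11110000 → 4-byte char #5 = F0 A5 93 B4.
Leading byte 0xF0 = 11110000 matches 11110xxx → 4-byte sequence.
Byte 1: 0xF0 = 11110000, payload 000 (3 bits).
Byte 2: 0xA5 = 10100101 (10xxxxxx ✓), payload 100101.
Byte 3: 0x93 = 10010011 (10xxxxxx ✓), payload 010011.
Byte 4: 0xB4 = 10110100 (10xxxxxx ✓), payload 110100.
Concatenate: 000100101010011110100 = 0x254F4 (21 bits → U+254F4).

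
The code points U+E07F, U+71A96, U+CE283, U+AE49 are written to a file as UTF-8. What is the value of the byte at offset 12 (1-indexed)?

0xEA

1-indexed offset 12 is 0-indexed offset 11.
U+E07F → 3-byte form EE 81 BF at offsets 0–2.
U+71A96 → 4-byte form F1 B1 AA 96 at offsets 3–6.
U+CE283 → 4-byte form F3 8E 8A 83 at offsets 7–10.
U+AE49 → 3-byte form EA B9 89 at offsets 11–13.
Offset 11 falls in char 4's range; it's byte 1 of EA B9 89 = 0xEA.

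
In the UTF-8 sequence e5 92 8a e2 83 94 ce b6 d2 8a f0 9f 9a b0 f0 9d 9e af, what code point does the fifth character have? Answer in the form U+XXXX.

U+1F6B0

Offset 0: leading byte 0xE5 = 11100101 → 3-byte char #1 = E5 92 8A.
Offset 3: leading byte 0xE2 = 11100010 → 3-byte char #2 = E2 83 94.
Offset 6: leading byte 0xCE = 11001110 → 2-byte char #3 = CE B6.
Offset 8: leading byte 0xD2 = 11010010 → 2-byte char #4 = D2 8A.
Offset 10: leading byte 0xF0 = 11110000 → 4-byte char #5 = F0 9F 9A B0.
Leading byte 0xF0 = 11110000 matches 11110xxx → 4-byte sequence.
Byte 1: 0xF0 = 11110000, payload 000 (3 bits).
Byte 2: 0x9F = 10011111 (10xxxxxx ✓), payload 011111.
Byte 3: 0x9A = 10011010 (10xxxxxx ✓), payload 011010.
Byte 4: 0xB0 = 10110000 (10xxxxxx ✓), payload 110000.
Concatenate: 000011111011010110000 = 0x1F6B0 (21 bits → U+1F6B0).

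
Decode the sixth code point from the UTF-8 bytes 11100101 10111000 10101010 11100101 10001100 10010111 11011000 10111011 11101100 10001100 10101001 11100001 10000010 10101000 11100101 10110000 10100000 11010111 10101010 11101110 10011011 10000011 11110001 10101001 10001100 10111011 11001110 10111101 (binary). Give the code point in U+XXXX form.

U+5C20

Offset 0: leading byte 0xE5 = 11100101 → 3-byte char #1 = E5 B8 AA.
Offset 3: leading byte 0xE5 = 11100101 → 3-byte char #2 = E5 8C 97.
Offset 6: leading byte 0xD8 = 11011000 → 2-byte char #3 = D8 BB.
Offset 8: leading byte 0xEC = 11101100 → 3-byte char #4 = EC 8C A9.
Offset 11: leading byte 0xE1 = 11100001 → 3-byte char #5 = E1 82 A8.
Offset 14: leading byte 0xE5 = 11100101 → 3-byte char #6 = E5 B0 A0.
Leading byte 0xE5 = 11100101 matches 1110xxxx → 3-byte sequence.
Byte 1: 0xE5 = 11100101, payload 0101 (4 bits).
Byte 2: 0xB0 = 10110000 (10xxxxxx ✓), payload 110000.
Byte 3: 0xA0 = 10100000 (10xxxxxx ✓), payload 100000.
Concatenate: 0101110000100000 = 0x5C20 (16 bits → U+5C20).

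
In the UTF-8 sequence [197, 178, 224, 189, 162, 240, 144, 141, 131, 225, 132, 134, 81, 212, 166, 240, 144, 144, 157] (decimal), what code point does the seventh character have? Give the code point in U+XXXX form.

U+1041D

Offset 0: leading byte 0xC5 = 11000101 → 2-byte char #1 = C5 B2.
Offset 2: leading byte 0xE0 = 11100000 → 3-byte char #2 = E0 BD A2.
Offset 5: leading byte 0xF0 = 11110000 → 4-byte char #3 = F0 90 8D 83.
Offset 9: leading byte 0xE1 = 11100001 → 3-byte char #4 = E1 84 86.
Offset 12: leading byte 0x51 = 01010001 → 1-byte char #5 = 51.
Offset 13: leading byte 0xD4 = 11010100 → 2-byte char #6 = D4 A6.
Offset 15: leading byte 0xF0 = 11110000 → 4-byte char #7 = F0 90 90 9D.
Leading byte 0xF0 = 11110000 matches 11110xxx → 4-byte sequence.
Byte 1: 0xF0 = 11110000, payload 000 (3 bits).
Byte 2: 0x90 = 10010000 (10xxxxxx ✓), payload 010000.
Byte 3: 0x90 = 10010000 (10xxxxxx ✓), payload 010000.
Byte 4: 0x9D = 10011101 (10xxxxxx ✓), payload 011101.
Concatenate: 000010000010000011101 = 0x1041D (21 bits → U+1041D).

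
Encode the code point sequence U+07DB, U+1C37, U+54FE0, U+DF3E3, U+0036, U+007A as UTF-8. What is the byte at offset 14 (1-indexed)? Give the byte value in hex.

0x36

1-indexed offset 14 is 0-indexed offset 13.
U+07DB → 2-byte form DF 9B at offsets 0–1.
U+1C37 → 3-byte form E1 B0 B7 at offsets 2–4.
U+54FE0 → 4-byte form F1 94 BF A0 at offsets 5–8.
U+DF3E3 → 4-byte form F3 9F 8F A3 at offsets 9–12.
U+0036 → 1-byte form 36 at offsets 13–13.
Offset 13 falls in char 5's range; it's byte 1 of 36 = 0x36.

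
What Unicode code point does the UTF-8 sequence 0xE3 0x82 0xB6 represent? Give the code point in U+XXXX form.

U+30B6

Leading byte 0xE3 = 11100011 matches 1110xxxx → 3-byte sequence.
Byte 1: 0xE3 = 11100011, payload 0011 (4 bits).
Byte 2: 0x82 = 10000010 (10xxxxxx ✓), payload 000010.
Byte 3: 0xB6 = 10110110 (10xxxxxx ✓), payload 110110.
Concatenate: 0011000010110110 = 0x30B6 (16 bits → U+30B6).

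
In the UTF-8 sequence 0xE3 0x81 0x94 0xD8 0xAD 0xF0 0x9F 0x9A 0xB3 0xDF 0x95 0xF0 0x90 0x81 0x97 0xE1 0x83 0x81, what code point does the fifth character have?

Offset 0: leading byte 0xE3 = 11100011 → 3-byte char #1 = E3 81 94.
Offset 3: leading byte 0xD8 = 11011000 → 2-byte char #2 = D8 AD.
Offset 5: leading byte 0xF0 = 11110000 → 4-byte char #3 = F0 9F 9A B3.
Offset 9: leading byte 0xDF = 11011111 → 2-byte char #4 = DF 95.
Offset 11: leading byte 0xF0 = 11110000 → 4-byte char #5 = F0 90 81 97.
Leading byte 0xF0 = 11110000 matches 11110xxx → 4-byte sequence.
Byte 1: 0xF0 = 11110000, payload 000 (3 bits).
Byte 2: 0x90 = 10010000 (10xxxxxx ✓), payload 010000.
Byte 3: 0x81 = 10000001 (10xxxxxx ✓), payload 000001.
Byte 4: 0x97 = 10010111 (10xxxxxx ✓), payload 010111.
Concatenate: 000010000000001010111 = 0x10057 (21 bits → U+10057).

U+10057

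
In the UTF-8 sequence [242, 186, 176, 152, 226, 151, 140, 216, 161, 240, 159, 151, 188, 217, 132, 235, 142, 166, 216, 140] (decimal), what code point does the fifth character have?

U+0644

Offset 0: leading byte 0xF2 = 11110010 → 4-byte char #1 = F2 BA B0 98.
Offset 4: leading byte 0xE2 = 11100010 → 3-byte char #2 = E2 97 8C.
Offset 7: leading byte 0xD8 = 11011000 → 2-byte char #3 = D8 A1.
Offset 9: leading byte 0xF0 = 11110000 → 4-byte char #4 = F0 9F 97 BC.
Offset 13: leading byte 0xD9 = 11011001 → 2-byte char #5 = D9 84.
Leading byte 0xD9 = 11011001 matches 110xxxxx → 2-byte sequence.
Byte 1: 0xD9 = 11011001, payload 11001 (5 bits).
Byte 2: 0x84 = 10000100 (10xxxxxx ✓), payload 000100.
Concatenate: 11001000100 = 0x644 (11 bits → U+0644).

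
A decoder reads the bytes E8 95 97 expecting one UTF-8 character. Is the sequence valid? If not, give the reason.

Leading byte 0xE8 = 11101000 → 3-byte form.
Continuation bytes 0x95=10010101, 0x97=10010111 all match 10xxxxxx.
Decoded value 0x8557 is ≥ 0x800 (shortest form) and not a surrogate.

valid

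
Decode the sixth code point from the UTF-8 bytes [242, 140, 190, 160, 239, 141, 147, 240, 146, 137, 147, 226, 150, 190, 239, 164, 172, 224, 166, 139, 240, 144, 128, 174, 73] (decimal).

U+098B

Offset 0: leading byte 0xF2 = 11110010 → 4-byte char #1 = F2 8C BE A0.
Offset 4: leading byte 0xEF = 11101111 → 3-byte char #2 = EF 8D 93.
Offset 7: leading byte 0xF0 = 11110000 → 4-byte char #3 = F0 92 89 93.
Offset 11: leading byte 0xE2 = 11100010 → 3-byte char #4 = E2 96 BE.
Offset 14: leading byte 0xEF = 11101111 → 3-byte char #5 = EF A4 AC.
Offset 17: leading byte 0xE0 = 11100000 → 3-byte char #6 = E0 A6 8B.
Leading byte 0xE0 = 11100000 matches 1110xxxx → 3-byte sequence.
Byte 1: 0xE0 = 11100000, payload 0000 (4 bits).
Byte 2: 0xA6 = 10100110 (10xxxxxx ✓), payload 100110.
Byte 3: 0x8B = 10001011 (10xxxxxx ✓), payload 001011.
Concatenate: 0000100110001011 = 0x98B (16 bits → U+098B).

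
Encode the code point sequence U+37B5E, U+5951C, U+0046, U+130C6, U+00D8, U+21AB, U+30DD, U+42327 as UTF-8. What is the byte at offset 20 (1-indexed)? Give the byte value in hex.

0x83

1-indexed offset 20 is 0-indexed offset 19.
U+37B5E → 4-byte form F0 B7 AD 9E at offsets 0–3.
U+5951C → 4-byte form F1 99 94 9C at offsets 4–7.
U+0046 → 1-byte form 46 at offsets 8–8.
U+130C6 → 4-byte form F0 93 83 86 at offsets 9–12.
U+00D8 → 2-byte form C3 98 at offsets 13–14.
U+21AB → 3-byte form E2 86 AB at offsets 15–17.
U+30DD → 3-byte form E3 83 9D at offsets 18–20.
Offset 19 falls in char 7's range; it's byte 2 of E3 83 9D = 0x83.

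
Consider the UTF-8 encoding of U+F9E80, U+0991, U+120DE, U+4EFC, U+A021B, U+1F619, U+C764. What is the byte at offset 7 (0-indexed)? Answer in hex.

U+F9E80 → 4-byte form F3 B9 BA 80 at offsets 0–3.
U+0991 → 3-byte form E0 A6 91 at offsets 4–6.
U+120DE → 4-byte form F0 92 83 9E at offsets 7–10.
Offset 7 falls in char 3's range; it's byte 1 of F0 92 83 9E = 0xF0.

0xF0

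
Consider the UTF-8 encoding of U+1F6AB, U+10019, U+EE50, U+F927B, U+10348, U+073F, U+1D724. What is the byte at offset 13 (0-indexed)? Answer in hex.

U+1F6AB → 4-byte form F0 9F 9A AB at offsets 0–3.
U+10019 → 4-byte form F0 90 80 99 at offsets 4–7.
U+EE50 → 3-byte form EE B9 90 at offsets 8–10.
U+F927B → 4-byte form F3 B9 89 BB at offsets 11–14.
Offset 13 falls in char 4's range; it's byte 3 of F3 B9 89 BB = 0x89.

0x89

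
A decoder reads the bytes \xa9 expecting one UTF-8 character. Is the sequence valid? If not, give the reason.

Byte 0xA9 = 10101001 has the form 10xxxxxx — a continuation byte — but there is no preceding leading byte.

invalid (continuation byte with no leading byte)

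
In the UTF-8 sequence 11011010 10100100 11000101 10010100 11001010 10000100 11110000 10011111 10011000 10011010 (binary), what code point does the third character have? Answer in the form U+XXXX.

Offset 0: leading byte 0xDA = 11011010 → 2-byte char #1 = DA A4.
Offset 2: leading byte 0xC5 = 11000101 → 2-byte char #2 = C5 94.
Offset 4: leading byte 0xCA = 11001010 → 2-byte char #3 = CA 84.
Leading byte 0xCA = 11001010 matches 110xxxxx → 2-byte sequence.
Byte 1: 0xCA = 11001010, payload 01010 (5 bits).
Byte 2: 0x84 = 10000100 (10xxxxxx ✓), payload 000100.
Concatenate: 01010000100 = 0x284 (11 bits → U+0284).

U+0284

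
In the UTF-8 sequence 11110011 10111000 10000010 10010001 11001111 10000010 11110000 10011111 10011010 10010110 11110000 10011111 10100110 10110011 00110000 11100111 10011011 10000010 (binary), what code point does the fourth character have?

U+1F9B3

Offset 0: leading byte 0xF3 = 11110011 → 4-byte char #1 = F3 B8 82 91.
Offset 4: leading byte 0xCF = 11001111 → 2-byte char #2 = CF 82.
Offset 6: leading byte 0xF0 = 11110000 → 4-byte char #3 = F0 9F 9A 96.
Offset 10: leading byte 0xF0 = 11110000 → 4-byte char #4 = F0 9F A6 B3.
Leading byte 0xF0 = 11110000 matches 11110xxx → 4-byte sequence.
Byte 1: 0xF0 = 11110000, payload 000 (3 bits).
Byte 2: 0x9F = 10011111 (10xxxxxx ✓), payload 011111.
Byte 3: 0xA6 = 10100110 (10xxxxxx ✓), payload 100110.
Byte 4: 0xB3 = 10110011 (10xxxxxx ✓), payload 110011.
Concatenate: 000011111100110110011 = 0x1F9B3 (21 bits → U+1F9B3).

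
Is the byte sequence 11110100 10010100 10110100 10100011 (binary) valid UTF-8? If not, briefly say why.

Leading byte 0xF4 = 11110100 → 4-byte form.
Payload = 0x114D23, which exceeds U+10FFFF, the maximum Unicode code point. (Leading bytes F5–FF, or F4 followed by ≥ 0x90, are invalid.)

invalid (encodes a value above U+10FFFF)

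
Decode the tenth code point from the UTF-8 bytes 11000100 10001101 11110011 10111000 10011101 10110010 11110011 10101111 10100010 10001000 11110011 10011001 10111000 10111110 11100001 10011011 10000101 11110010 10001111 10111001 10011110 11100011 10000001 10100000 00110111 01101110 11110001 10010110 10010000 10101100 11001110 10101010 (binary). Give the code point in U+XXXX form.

U+5642C

Offset 0: leading byte 0xC4 = 11000100 → 2-byte char #1 = C4 8D.
Offset 2: leading byte 0xF3 = 11110011 → 4-byte char #2 = F3 B8 9D B2.
Offset 6: leading byte 0xF3 = 11110011 → 4-byte char #3 = F3 AF A2 88.
Offset 10: leading byte 0xF3 = 11110011 → 4-byte char #4 = F3 99 B8 BE.
Offset 14: leading byte 0xE1 = 11100001 → 3-byte char #5 = E1 9B 85.
Offset 17: leading byte 0xF2 = 11110010 → 4-byte char #6 = F2 8F B9 9E.
Offset 21: leading byte 0xE3 = 11100011 → 3-byte char #7 = E3 81 A0.
Offset 24: leading byte 0x37 = 00110111 → 1-byte char #8 = 37.
Offset 25: leading byte 0x6E = 01101110 → 1-byte char #9 = 6E.
Offset 26: leading byte 0xF1 = 11110001 → 4-byte char #10 = F1 96 90 AC.
Leading byte 0xF1 = 11110001 matches 11110xxx → 4-byte sequence.
Byte 1: 0xF1 = 11110001, payload 001 (3 bits).
Byte 2: 0x96 = 10010110 (10xxxxxx ✓), payload 010110.
Byte 3: 0x90 = 10010000 (10xxxxxx ✓), payload 010000.
Byte 4: 0xAC = 10101100 (10xxxxxx ✓), payload 101100.
Concatenate: 001010110010000101100 = 0x5642C (21 bits → U+5642C).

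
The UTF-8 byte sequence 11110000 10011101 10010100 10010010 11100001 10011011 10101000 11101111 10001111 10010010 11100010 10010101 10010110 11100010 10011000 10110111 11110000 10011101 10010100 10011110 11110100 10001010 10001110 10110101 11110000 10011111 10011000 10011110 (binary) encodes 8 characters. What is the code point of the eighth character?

U+1F61E

Offset 0: leading byte 0xF0 = 11110000 → 4-byte char #1 = F0 9D 94 92.
Offset 4: leading byte 0xE1 = 11100001 → 3-byte char #2 = E1 9B A8.
Offset 7: leading byte 0xEF = 11101111 → 3-byte char #3 = EF 8F 92.
Offset 10: leading byte 0xE2 = 11100010 → 3-byte char #4 = E2 95 96.
Offset 13: leading byte 0xE2 = 11100010 → 3-byte char #5 = E2 98 B7.
Offset 16: leading byte 0xF0 = 11110000 → 4-byte char #6 = F0 9D 94 9E.
Offset 20: leading byte 0xF4 = 11110100 → 4-byte char #7 = F4 8A 8E B5.
Offset 24: leading byte 0xF0 = 11110000 → 4-byte char #8 = F0 9F 98 9E.
Leading byte 0xF0 = 11110000 matches 11110xxx → 4-byte sequence.
Byte 1: 0xF0 = 11110000, payload 000 (3 bits).
Byte 2: 0x9F = 10011111 (10xxxxxx ✓), payload 011111.
Byte 3: 0x98 = 10011000 (10xxxxxx ✓), payload 011000.
Byte 4: 0x9E = 10011110 (10xxxxxx ✓), payload 011110.
Concatenate: 000011111011000011110 = 0x1F61E (21 bits → U+1F61E).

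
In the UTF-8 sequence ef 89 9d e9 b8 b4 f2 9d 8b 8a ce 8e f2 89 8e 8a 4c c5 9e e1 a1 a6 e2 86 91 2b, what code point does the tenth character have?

U+002B

Offset 0: leading byte 0xEF = 11101111 → 3-byte char #1 = EF 89 9D.
Offset 3: leading byte 0xE9 = 11101001 → 3-byte char #2 = E9 B8 B4.
Offset 6: leading byte 0xF2 = 11110010 → 4-byte char #3 = F2 9D 8B 8A.
Offset 10: leading byte 0xCE = 11001110 → 2-byte char #4 = CE 8E.
Offset 12: leading byte 0xF2 = 11110010 → 4-byte char #5 = F2 89 8E 8A.
Offset 16: leading byte 0x4C = 01001100 → 1-byte char #6 = 4C.
Offset 17: leading byte 0xC5 = 11000101 → 2-byte char #7 = C5 9E.
Offset 19: leading byte 0xE1 = 11100001 → 3-byte char #8 = E1 A1 A6.
Offset 22: leading byte 0xE2 = 11100010 → 3-byte char #9 = E2 86 91.
Offset 25: leading byte 0x2B = 00101011 → 1-byte char #10 = 2B.
Leading byte 0x2B = 00101011 matches 0xxxxxxx → 1-byte sequence.
Byte 1: 0x2B = 00101011, payload 0101011 (7 bits).
Concatenate: 0101011 = 0x2B (7 bits → U+002B).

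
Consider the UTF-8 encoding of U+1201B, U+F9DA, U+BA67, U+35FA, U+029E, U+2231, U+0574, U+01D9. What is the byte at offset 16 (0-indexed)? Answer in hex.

U+1201B → 4-byte form F0 92 80 9B at offsets 0–3.
U+F9DA → 3-byte form EF A7 9A at offsets 4–6.
U+BA67 → 3-byte form EB A9 A7 at offsets 7–9.
U+35FA → 3-byte form E3 97 BA at offsets 10–12.
U+029E → 2-byte form CA 9E at offsets 13–14.
U+2231 → 3-byte form E2 88 B1 at offsets 15–17.
Offset 16 falls in char 6's range; it's byte 2 of E2 88 B1 = 0x88.

0x88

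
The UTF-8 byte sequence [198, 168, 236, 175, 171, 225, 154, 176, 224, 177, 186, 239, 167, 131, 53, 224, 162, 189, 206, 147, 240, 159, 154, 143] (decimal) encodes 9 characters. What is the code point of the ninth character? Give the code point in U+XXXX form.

Offset 0: leading byte 0xC6 = 11000110 → 2-byte char #1 = C6 A8.
Offset 2: leading byte 0xEC = 11101100 → 3-byte char #2 = EC AF AB.
Offset 5: leading byte 0xE1 = 11100001 → 3-byte char #3 = E1 9A B0.
Offset 8: leading byte 0xE0 = 11100000 → 3-byte char #4 = E0 B1 BA.
Offset 11: leading byte 0xEF = 11101111 → 3-byte char #5 = EF A7 83.
Offset 14: leading byte 0x35 = 00110101 → 1-byte char #6 = 35.
Offset 15: leading byte 0xE0 = 11100000 → 3-byte char #7 = E0 A2 BD.
Offset 18: leading byte 0xCE = 11001110 → 2-byte char #8 = CE 93.
Offset 20: leading byte 0xF0 = 11110000 → 4-byte char #9 = F0 9F 9A 8F.
Leading byte 0xF0 = 11110000 matches 11110xxx → 4-byte sequence.
Byte 1: 0xF0 = 11110000, payload 000 (3 bits).
Byte 2: 0x9F = 10011111 (10xxxxxx ✓), payload 011111.
Byte 3: 0x9A = 10011010 (10xxxxxx ✓), payload 011010.
Byte 4: 0x8F = 10001111 (10xxxxxx ✓), payload 001111.
Concatenate: 000011111011010001111 = 0x1F68F (21 bits → U+1F68F).

U+1F68F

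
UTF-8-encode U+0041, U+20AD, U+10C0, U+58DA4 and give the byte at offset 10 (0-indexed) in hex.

U+0041 → 1-byte form 41 at offsets 0–0.
U+20AD → 3-byte form E2 82 AD at offsets 1–3.
U+10C0 → 3-byte form E1 83 80 at offsets 4–6.
U+58DA4 → 4-byte form F1 98 B6 A4 at offsets 7–10.
Offset 10 falls in char 4's range; it's byte 4 of F1 98 B6 A4 = 0xA4.

0xA4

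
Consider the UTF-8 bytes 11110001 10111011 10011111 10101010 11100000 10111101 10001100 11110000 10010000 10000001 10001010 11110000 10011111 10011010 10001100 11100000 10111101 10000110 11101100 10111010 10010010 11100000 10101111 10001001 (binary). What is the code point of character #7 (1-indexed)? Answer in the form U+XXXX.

Offset 0: leading byte 0xF1 = 11110001 → 4-byte char #1 = F1 BB 9F AA.
Offset 4: leading byte 0xE0 = 11100000 → 3-byte char #2 = E0 BD 8C.
Offset 7: leading byte 0xF0 = 11110000 → 4-byte char #3 = F0 90 81 8A.
Offset 11: leading byte 0xF0 = 11110000 → 4-byte char #4 = F0 9F 9A 8C.
Offset 15: leading byte 0xE0 = 11100000 → 3-byte char #5 = E0 BD 86.
Offset 18: leading byte 0xEC = 11101100 → 3-byte char #6 = EC BA 92.
Offset 21: leading byte 0xE0 = 11100000 → 3-byte char #7 = E0 AF 89.
Leading byte 0xE0 = 11100000 matches 1110xxxx → 3-byte sequence.
Byte 1: 0xE0 = 11100000, payload 0000 (4 bits).
Byte 2: 0xAF = 10101111 (10xxxxxx ✓), payload 101111.
Byte 3: 0x89 = 10001001 (10xxxxxx ✓), payload 001001.
Concatenate: 0000101111001001 = 0xBC9 (16 bits → U+0BC9).

U+0BC9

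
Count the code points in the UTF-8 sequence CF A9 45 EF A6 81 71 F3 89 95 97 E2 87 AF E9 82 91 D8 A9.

8

Byte at offset 0: 0xCF = 11001111 → 2-byte char (#1). Advance 2.
Byte at offset 2: 0x45 = 01000101 → 1-byte char (#2). Advance 1.
Byte at offset 3: 0xEF = 11101111 → 3-byte char (#3). Advance 3.
Byte at offset 6: 0x71 = 01110001 → 1-byte char (#4). Advance 1.
Byte at offset 7: 0xF3 = 11110011 → 4-byte char (#5). Advance 4.
Byte at offset 11: 0xE2 = 11100010 → 3-byte char (#6). Advance 3.
Byte at offset 14: 0xE9 = 11101001 → 3-byte char (#7). Advance 3.
Byte at offset 17: 0xD8 = 11011000 → 2-byte char (#8). Advance 2.
Reached end at offset 19 after 8 code points.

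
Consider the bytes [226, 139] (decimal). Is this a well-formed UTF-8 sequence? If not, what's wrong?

invalid (sequence truncated)

Leading byte 0xE2 = 11100010 → 3-byte form, but only 2 bytes are present.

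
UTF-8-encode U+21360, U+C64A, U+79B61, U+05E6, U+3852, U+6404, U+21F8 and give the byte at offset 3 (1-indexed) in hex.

1-indexed offset 3 is 0-indexed offset 2.
U+21360 → 4-byte form F0 A1 8D A0 at offsets 0–3.
Offset 2 falls in char 1's range; it's byte 3 of F0 A1 8D A0 = 0x8D.

0x8D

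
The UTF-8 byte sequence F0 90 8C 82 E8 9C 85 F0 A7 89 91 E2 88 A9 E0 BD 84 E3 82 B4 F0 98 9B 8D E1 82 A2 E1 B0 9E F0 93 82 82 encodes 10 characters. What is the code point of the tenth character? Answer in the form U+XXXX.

U+13082

Offset 0: leading byte 0xF0 = 11110000 → 4-byte char #1 = F0 90 8C 82.
Offset 4: leading byte 0xE8 = 11101000 → 3-byte char #2 = E8 9C 85.
Offset 7: leading byte 0xF0 = 11110000 → 4-byte char #3 = F0 A7 89 91.
Offset 11: leading byte 0xE2 = 11100010 → 3-byte char #4 = E2 88 A9.
Offset 14: leading byte 0xE0 = 11100000 → 3-byte char #5 = E0 BD 84.
Offset 17: leading byte 0xE3 = 11100011 → 3-byte char #6 = E3 82 B4.
Offset 20: leading byte 0xF0 = 11110000 → 4-byte char #7 = F0 98 9B 8D.
Offset 24: leading byte 0xE1 = 11100001 → 3-byte char #8 = E1 82 A2.
Offset 27: leading byte 0xE1 = 11100001 → 3-byte char #9 = E1 B0 9E.
Offset 30: leading byte 0xF0 = 11110000 → 4-byte char #10 = F0 93 82 82.
Leading byte 0xF0 = 11110000 matches 11110xxx → 4-byte sequence.
Byte 1: 0xF0 = 11110000, payload 000 (3 bits).
Byte 2: 0x93 = 10010011 (10xxxxxx ✓), payload 010011.
Byte 3: 0x82 = 10000010 (10xxxxxx ✓), payload 000010.
Byte 4: 0x82 = 10000010 (10xxxxxx ✓), payload 000010.
Concatenate: 000010011000010000010 = 0x13082 (21 bits → U+13082).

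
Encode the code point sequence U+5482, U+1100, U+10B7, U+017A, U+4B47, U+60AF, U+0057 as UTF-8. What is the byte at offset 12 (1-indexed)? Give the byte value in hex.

1-indexed offset 12 is 0-indexed offset 11.
U+5482 → 3-byte form E5 92 82 at offsets 0–2.
U+1100 → 3-byte form E1 84 80 at offsets 3–5.
U+10B7 → 3-byte form E1 82 B7 at offsets 6–8.
U+017A → 2-byte form C5 BA at offsets 9–10.
U+4B47 → 3-byte form E4 AD 87 at offsets 11–13.
Offset 11 falls in char 5's range; it's byte 1 of E4 AD 87 = 0xE4.

0xE4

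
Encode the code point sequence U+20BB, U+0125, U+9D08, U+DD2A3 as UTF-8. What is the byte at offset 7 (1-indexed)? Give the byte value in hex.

0xB4

1-indexed offset 7 is 0-indexed offset 6.
U+20BB → 3-byte form E2 82 BB at offsets 0–2.
U+0125 → 2-byte form C4 A5 at offsets 3–4.
U+9D08 → 3-byte form E9 B4 88 at offsets 5–7.
Offset 6 falls in char 3's range; it's byte 2 of E9 B4 88 = 0xB4.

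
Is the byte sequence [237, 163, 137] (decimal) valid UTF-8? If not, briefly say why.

invalid (encodes a surrogate (U+D800–U+DFFF))

Structurally a 3-byte sequence; payload = 0xD8C9.
But 0xD8C9 is in U+D800–U+DFFF, the surrogate range. Surrogates are not Unicode scalar values and are forbidden in UTF-8.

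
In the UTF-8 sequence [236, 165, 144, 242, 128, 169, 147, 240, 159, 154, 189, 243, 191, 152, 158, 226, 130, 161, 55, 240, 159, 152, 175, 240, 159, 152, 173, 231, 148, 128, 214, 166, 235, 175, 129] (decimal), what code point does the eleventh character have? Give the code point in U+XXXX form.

U+BBC1

Offset 0: leading byte 0xEC = 11101100 → 3-byte char #1 = EC A5 90.
Offset 3: leading byte 0xF2 = 11110010 → 4-byte char #2 = F2 80 A9 93.
Offset 7: leading byte 0xF0 = 11110000 → 4-byte char #3 = F0 9F 9A BD.
Offset 11: leading byte 0xF3 = 11110011 → 4-byte char #4 = F3 BF 98 9E.
Offset 15: leading byte 0xE2 = 11100010 → 3-byte char #5 = E2 82 A1.
Offset 18: leading byte 0x37 = 00110111 → 1-byte char #6 = 37.
Offset 19: leading byte 0xF0 = 11110000 → 4-byte char #7 = F0 9F 98 AF.
Offset 23: leading byte 0xF0 = 11110000 → 4-byte char #8 = F0 9F 98 AD.
Offset 27: leading byte 0xE7 = 11100111 → 3-byte char #9 = E7 94 80.
Offset 30: leading byte 0xD6 = 11010110 → 2-byte char #10 = D6 A6.
Offset 32: leading byte 0xEB = 11101011 → 3-byte char #11 = EB AF 81.
Leading byte 0xEB = 11101011 matches 1110xxxx → 3-byte sequence.
Byte 1: 0xEB = 11101011, payload 1011 (4 bits).
Byte 2: 0xAF = 10101111 (10xxxxxx ✓), payload 101111.
Byte 3: 0x81 = 10000001 (10xxxxxx ✓), payload 000001.
Concatenate: 1011101111000001 = 0xBBC1 (16 bits → U+BBC1).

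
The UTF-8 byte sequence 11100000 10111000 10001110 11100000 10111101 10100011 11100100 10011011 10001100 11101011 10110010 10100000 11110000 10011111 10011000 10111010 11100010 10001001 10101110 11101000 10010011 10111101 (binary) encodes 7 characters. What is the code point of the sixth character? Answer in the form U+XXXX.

Offset 0: leading byte 0xE0 = 11100000 → 3-byte char #1 = E0 B8 8E.
Offset 3: leading byte 0xE0 = 11100000 → 3-byte char #2 = E0 BD A3.
Offset 6: leading byte 0xE4 = 11100100 → 3-byte char #3 = E4 9B 8C.
Offset 9: leading byte 0xEB = 11101011 → 3-byte char #4 = EB B2 A0.
Offset 12: leading byte 0xF0 = 11110000 → 4-byte char #5 = F0 9F 98 BA.
Offset 16: leading byte 0xE2 = 11100010 → 3-byte char #6 = E2 89 AE.
Leading byte 0xE2 = 11100010 matches 1110xxxx → 3-byte sequence.
Byte 1: 0xE2 = 11100010, payload 0010 (4 bits).
Byte 2: 0x89 = 10001001 (10xxxxxx ✓), payload 001001.
Byte 3: 0xAE = 10101110 (10xxxxxx ✓), payload 101110.
Concatenate: 0010001001101110 = 0x226E (16 bits → U+226E).

U+226E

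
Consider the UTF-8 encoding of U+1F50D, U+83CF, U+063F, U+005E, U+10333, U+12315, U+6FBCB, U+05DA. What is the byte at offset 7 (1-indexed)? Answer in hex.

1-indexed offset 7 is 0-indexed offset 6.
U+1F50D → 4-byte form F0 9F 94 8D at offsets 0–3.
U+83CF → 3-byte form E8 8F 8F at offsets 4–6.
Offset 6 falls in char 2's range; it's byte 3 of E8 8F 8F = 0x8F.

0x8F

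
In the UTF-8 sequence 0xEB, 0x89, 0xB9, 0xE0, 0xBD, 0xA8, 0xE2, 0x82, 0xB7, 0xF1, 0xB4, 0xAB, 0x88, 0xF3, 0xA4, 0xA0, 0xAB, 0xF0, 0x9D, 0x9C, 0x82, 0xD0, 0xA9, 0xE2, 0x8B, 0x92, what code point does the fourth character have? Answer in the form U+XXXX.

Offset 0: leading byte 0xEB = 11101011 → 3-byte char #1 = EB 89 B9.
Offset 3: leading byte 0xE0 = 11100000 → 3-byte char #2 = E0 BD A8.
Offset 6: leading byte 0xE2 = 11100010 → 3-byte char #3 = E2 82 B7.
Offset 9: leading byte 0xF1 = 11110001 → 4-byte char #4 = F1 B4 AB 88.
Leading byte 0xF1 = 11110001 matches 11110xxx → 4-byte sequence.
Byte 1: 0xF1 = 11110001, payload 001 (3 bits).
Byte 2: 0xB4 = 10110100 (10xxxxxx ✓), payload 110100.
Byte 3: 0xAB = 10101011 (10xxxxxx ✓), payload 101011.
Byte 4: 0x88 = 10001000 (10xxxxxx ✓), payload 001000.
Concatenate: 001110100101011001000 = 0x74AC8 (21 bits → U+74AC8).

U+74AC8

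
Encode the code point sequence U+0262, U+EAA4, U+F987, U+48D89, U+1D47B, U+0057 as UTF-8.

C9 A2 EE AA A4 EF A6 87 F1 88 B6 89 F0 9D 91 BB 57

U+0262: 2-byte form → C9 A2.
U+EAA4: 3-byte form → EE AA A4.
U+F987: 3-byte form → EF A6 87.
U+48D89: 4-byte form → F1 88 B6 89.
U+1D47B: 4-byte form → F0 9D 91 BB.
U+0057: 1-byte form → 57.
Concatenated (17 bytes): C9 A2 EE AA A4 EF A6 87 F1 88 B6 89 F0 9D 91 BB 57.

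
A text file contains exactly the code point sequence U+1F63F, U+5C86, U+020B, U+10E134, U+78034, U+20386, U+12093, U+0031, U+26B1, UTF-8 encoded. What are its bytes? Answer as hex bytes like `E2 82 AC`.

U+1F63F: 4-byte form → F0 9F 98 BF.
U+5C86: 3-byte form → E5 B2 86.
U+020B: 2-byte form → C8 8B.
U+10E134: 4-byte form → F4 8E 84 B4.
U+78034: 4-byte form → F1 B8 80 B4.
U+20386: 4-byte form → F0 A0 8E 86.
U+12093: 4-byte form → F0 92 82 93.
U+0031: 1-byte form → 31.
U+26B1: 3-byte form → E2 9A B1.
Concatenated (29 bytes): F0 9F 98 BF E5 B2 86 C8 8B F4 8E 84 B4 F1 B8 80 B4 F0 A0 8E 86 F0 92 82 93 31 E2 9A B1.

F0 9F 98 BF E5 B2 86 C8 8B F4 8E 84 B4 F1 B8 80 B4 F0 A0 8E 86 F0 92 82 93 31 E2 9A B1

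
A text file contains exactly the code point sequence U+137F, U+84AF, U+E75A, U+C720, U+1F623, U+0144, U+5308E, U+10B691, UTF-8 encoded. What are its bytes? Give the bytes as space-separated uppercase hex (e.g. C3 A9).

E1 8D BF E8 92 AF EE 9D 9A EC 9C A0 F0 9F 98 A3 C5 84 F1 93 82 8E F4 8B 9A 91

U+137F: 3-byte form → E1 8D BF.
U+84AF: 3-byte form → E8 92 AF.
U+E75A: 3-byte form → EE 9D 9A.
U+C720: 3-byte form → EC 9C A0.
U+1F623: 4-byte form → F0 9F 98 A3.
U+0144: 2-byte form → C5 84.
U+5308E: 4-byte form → F1 93 82 8E.
U+10B691: 4-byte form → F4 8B 9A 91.
Concatenated (26 bytes): E1 8D BF E8 92 AF EE 9D 9A EC 9C A0 F0 9F 98 A3 C5 84 F1 93 82 8E F4 8B 9A 91.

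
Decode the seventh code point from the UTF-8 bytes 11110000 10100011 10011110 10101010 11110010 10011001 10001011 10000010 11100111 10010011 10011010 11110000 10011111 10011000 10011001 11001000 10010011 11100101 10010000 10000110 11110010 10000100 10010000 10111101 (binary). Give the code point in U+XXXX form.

Offset 0: leading byte 0xF0 = 11110000 → 4-byte char #1 = F0 A3 9E AA.
Offset 4: leading byte 0xF2 = 11110010 → 4-byte char #2 = F2 99 8B 82.
Offset 8: leading byte 0xE7 = 11100111 → 3-byte char #3 = E7 93 9A.
Offset 11: leading byte 0xF0 = 11110000 → 4-byte char #4 = F0 9F 98 99.
Offset 15: leading byte 0xC8 = 11001000 → 2-byte char #5 = C8 93.
Offset 17: leading byte 0xE5 = 11100101 → 3-byte char #6 = E5 90 86.
Offset 20: leading byte 0xF2 = 11110010 → 4-byte char #7 = F2 84 90 BD.
Leading byte 0xF2 = 11110010 matches 11110xxx → 4-byte sequence.
Byte 1: 0xF2 = 11110010, payload 010 (3 bits).
Byte 2: 0x84 = 10000100 (10xxxxxx ✓), payload 000100.
Byte 3: 0x90 = 10010000 (10xxxxxx ✓), payload 010000.
Byte 4: 0xBD = 10111101 (10xxxxxx ✓), payload 111101.
Concatenate: 010000100010000111101 = 0x8443D (21 bits → U+8443D).

U+8443D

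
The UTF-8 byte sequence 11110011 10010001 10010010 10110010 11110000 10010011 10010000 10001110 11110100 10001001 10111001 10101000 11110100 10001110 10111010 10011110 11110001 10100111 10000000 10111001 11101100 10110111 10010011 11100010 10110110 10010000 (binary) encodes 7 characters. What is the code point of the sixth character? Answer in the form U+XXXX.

Offset 0: leading byte 0xF3 = 11110011 → 4-byte char #1 = F3 91 92 B2.
Offset 4: leading byte 0xF0 = 11110000 → 4-byte char #2 = F0 93 90 8E.
Offset 8: leading byte 0xF4 = 11110100 → 4-byte char #3 = F4 89 B9 A8.
Offset 12: leading byte 0xF4 = 11110100 → 4-byte char #4 = F4 8E BA 9E.
Offset 16: leading byte 0xF1 = 11110001 → 4-byte char #5 = F1 A7 80 B9.
Offset 20: leading byte 0xEC = 11101100 → 3-byte char #6 = EC B7 93.
Leading byte 0xEC = 11101100 matches 1110xxxx → 3-byte sequence.
Byte 1: 0xEC = 11101100, payload 1100 (4 bits).
Byte 2: 0xB7 = 10110111 (10xxxxxx ✓), payload 110111.
Byte 3: 0x93 = 10010011 (10xxxxxx ✓), payload 010011.
Concatenate: 1100110111010011 = 0xCDD3 (16 bits → U+CDD3).

U+CDD3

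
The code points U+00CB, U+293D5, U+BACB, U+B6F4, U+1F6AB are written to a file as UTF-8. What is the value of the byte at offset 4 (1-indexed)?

1-indexed offset 4 is 0-indexed offset 3.
U+00CB → 2-byte form C3 8B at offsets 0–1.
U+293D5 → 4-byte form F0 A9 8F 95 at offsets 2–5.
Offset 3 falls in char 2's range; it's byte 2 of F0 A9 8F 95 = 0xA9.

0xA9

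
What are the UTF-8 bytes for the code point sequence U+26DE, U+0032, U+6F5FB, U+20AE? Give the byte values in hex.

U+26DE: 3-byte form → E2 9B 9E.
U+0032: 1-byte form → 32.
U+6F5FB: 4-byte form → F1 AF 97 BB.
U+20AE: 3-byte form → E2 82 AE.
Concatenated (11 bytes): E2 9B 9E 32 F1 AF 97 BB E2 82 AE.

E2 9B 9E 32 F1 AF 97 BB E2 82 AE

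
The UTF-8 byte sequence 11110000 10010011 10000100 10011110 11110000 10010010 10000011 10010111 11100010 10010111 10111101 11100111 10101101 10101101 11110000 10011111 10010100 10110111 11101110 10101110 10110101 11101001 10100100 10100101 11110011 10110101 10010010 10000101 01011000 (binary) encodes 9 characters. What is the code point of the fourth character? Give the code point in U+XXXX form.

Offset 0: leading byte 0xF0 = 11110000 → 4-byte char #1 = F0 93 84 9E.
Offset 4: leading byte 0xF0 = 11110000 → 4-byte char #2 = F0 92 83 97.
Offset 8: leading byte 0xE2 = 11100010 → 3-byte char #3 = E2 97 BD.
Offset 11: leading byte 0xE7 = 11100111 → 3-byte char #4 = E7 AD AD.
Leading byte 0xE7 = 11100111 matches 1110xxxx → 3-byte sequence.
Byte 1: 0xE7 = 11100111, payload 0111 (4 bits).
Byte 2: 0xAD = 10101101 (10xxxxxx ✓), payload 101101.
Byte 3: 0xAD = 10101101 (10xxxxxx ✓), payload 101101.
Concatenate: 0111101101101101 = 0x7B6D (16 bits → U+7B6D).

U+7B6D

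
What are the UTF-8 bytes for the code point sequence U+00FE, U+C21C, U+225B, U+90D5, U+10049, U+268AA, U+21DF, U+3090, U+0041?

U+00FE: 2-byte form → C3 BE.
U+C21C: 3-byte form → EC 88 9C.
U+225B: 3-byte form → E2 89 9B.
U+90D5: 3-byte form → E9 83 95.
U+10049: 4-byte form → F0 90 81 89.
U+268AA: 4-byte form → F0 A6 A2 AA.
U+21DF: 3-byte form → E2 87 9F.
U+3090: 3-byte form → E3 82 90.
U+0041: 1-byte form → 41.
Concatenated (26 bytes): C3 BE EC 88 9C E2 89 9B E9 83 95 F0 90 81 89 F0 A6 A2 AA E2 87 9F E3 82 90 41.

C3 BE EC 88 9C E2 89 9B E9 83 95 F0 90 81 89 F0 A6 A2 AA E2 87 9F E3 82 90 41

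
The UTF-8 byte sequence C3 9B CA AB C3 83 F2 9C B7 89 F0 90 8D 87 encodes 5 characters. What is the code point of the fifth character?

Offset 0: leading byte 0xC3 = 11000011 → 2-byte char #1 = C3 9B.
Offset 2: leading byte 0xCA = 11001010 → 2-byte char #2 = CA AB.
Offset 4: leading byte 0xC3 = 11000011 → 2-byte char #3 = C3 83.
Offset 6: leading byte 0xF2 = 11110010 → 4-byte char #4 = F2 9C B7 89.
Offset 10: leading byte 0xF0 = 11110000 → 4-byte char #5 = F0 90 8D 87.
Leading byte 0xF0 = 11110000 matches 11110xxx → 4-byte sequence.
Byte 1: 0xF0 = 11110000, payload 000 (3 bits).
Byte 2: 0x90 = 10010000 (10xxxxxx ✓), payload 010000.
Byte 3: 0x8D = 10001101 (10xxxxxx ✓), payload 001101.
Byte 4: 0x87 = 10000111 (10xxxxxx ✓), payload 000111.
Concatenate: 000010000001101000111 = 0x10347 (21 bits → U+10347).

U+10347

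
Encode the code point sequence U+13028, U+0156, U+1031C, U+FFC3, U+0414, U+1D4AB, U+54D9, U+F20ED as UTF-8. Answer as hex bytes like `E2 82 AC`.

F0 93 80 A8 C5 96 F0 90 8C 9C EF BF 83 D0 94 F0 9D 92 AB E5 93 99 F3 B2 83 AD

U+13028: 4-byte form → F0 93 80 A8.
U+0156: 2-byte form → C5 96.
U+1031C: 4-byte form → F0 90 8C 9C.
U+FFC3: 3-byte form → EF BF 83.
U+0414: 2-byte form → D0 94.
U+1D4AB: 4-byte form → F0 9D 92 AB.
U+54D9: 3-byte form → E5 93 99.
U+F20ED: 4-byte form → F3 B2 83 AD.
Concatenated (26 bytes): F0 93 80 A8 C5 96 F0 90 8C 9C EF BF 83 D0 94 F0 9D 92 AB E5 93 99 F3 B2 83 AD.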